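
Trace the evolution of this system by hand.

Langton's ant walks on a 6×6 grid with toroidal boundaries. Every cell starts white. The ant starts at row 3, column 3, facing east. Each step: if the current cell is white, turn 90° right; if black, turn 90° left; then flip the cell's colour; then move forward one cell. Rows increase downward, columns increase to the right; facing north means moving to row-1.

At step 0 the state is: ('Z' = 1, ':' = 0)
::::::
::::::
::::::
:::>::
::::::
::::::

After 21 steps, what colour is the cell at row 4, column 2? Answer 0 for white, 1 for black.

1

gen 0: ::::::
::::::
::::::
:::>::
::::::
::::::
gen 1: ::::::
::::::
::::::
:::Z::
:::v::
::::::
gen 2: ::::::
::::::
::::::
:::Z::
::<Z::
::::::
gen 3: ::::::
::::::
::::::
::^Z::
::ZZ::
::::::
gen 4: ::::::
::::::
::::::
::Z>::
::ZZ::
::::::
gen 5: ::::::
::::::
:::^::
::Z:::
::ZZ::
::::::
gen 6: ::::::
::::::
:::Z>:
::Z:::
::ZZ::
::::::
gen 7: ::::::
::::::
:::ZZ:
::Z:v:
::ZZ::
::::::
gen 8: ::::::
::::::
:::ZZ:
::Z<Z:
::ZZ::
::::::
gen 9: ::::::
::::::
:::^Z:
::ZZZ:
::ZZ::
::::::
gen 10: ::::::
::::::
::<:Z:
::ZZZ:
::ZZ::
::::::
gen 11: ::::::
::^:::
::Z:Z:
::ZZZ:
::ZZ::
::::::
gen 12: ::::::
::Z>::
::Z:Z:
::ZZZ:
::ZZ::
::::::
gen 13: ::::::
::ZZ::
::ZvZ:
::ZZZ:
::ZZ::
::::::
gen 14: ::::::
::ZZ::
::<ZZ:
::ZZZ:
::ZZ::
::::::
gen 15: ::::::
::ZZ::
:::ZZ:
::vZZ:
::ZZ::
::::::
gen 16: ::::::
::ZZ::
:::ZZ:
:::>Z:
::ZZ::
::::::
gen 17: ::::::
::ZZ::
:::^Z:
::::Z:
::ZZ::
::::::
gen 18: ::::::
::ZZ::
::<:Z:
::::Z:
::ZZ::
::::::
gen 19: ::::::
::^Z::
::Z:Z:
::::Z:
::ZZ::
::::::
gen 20: ::::::
:<:Z::
::Z:Z:
::::Z:
::ZZ::
::::::
gen 21: :^::::
:Z:Z::
::Z:Z:
::::Z:
::ZZ::
::::::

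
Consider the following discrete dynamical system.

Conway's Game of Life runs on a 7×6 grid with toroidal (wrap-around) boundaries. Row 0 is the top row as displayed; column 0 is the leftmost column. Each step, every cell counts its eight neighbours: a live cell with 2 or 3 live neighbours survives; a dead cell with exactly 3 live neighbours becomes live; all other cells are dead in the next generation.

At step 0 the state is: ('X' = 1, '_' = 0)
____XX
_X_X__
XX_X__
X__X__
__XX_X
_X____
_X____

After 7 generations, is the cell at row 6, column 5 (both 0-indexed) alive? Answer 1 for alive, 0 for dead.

t=0: ____XX
_X_X__
XX_X__
X__X__
__XX_X
_X____
_X____
t=1: X_X_X_
_X_X_X
XX_XX_
X__X_X
XXXXX_
XX____
X_____
t=2: X_XXX_
______
_X_X__
______
___XX_
___X__
X_____
t=3: _X_X_X
_X__X_
______
__XXX_
___XX_
___XX_
_XX_XX
t=4: _X_X_X
X_X_X_
__X_X_
__X_X_
_____X
______
_X___X
t=5: _X_X_X
X_X_X_
__X_X_
____XX
______
X_____
__X_X_
t=6: XX___X
X_X_X_
_X__X_
___XXX
_____X
______
XXXXXX
t=7: ______
__XXX_
XXX___
X__X_X
_____X
_XXX__
__XXX_

0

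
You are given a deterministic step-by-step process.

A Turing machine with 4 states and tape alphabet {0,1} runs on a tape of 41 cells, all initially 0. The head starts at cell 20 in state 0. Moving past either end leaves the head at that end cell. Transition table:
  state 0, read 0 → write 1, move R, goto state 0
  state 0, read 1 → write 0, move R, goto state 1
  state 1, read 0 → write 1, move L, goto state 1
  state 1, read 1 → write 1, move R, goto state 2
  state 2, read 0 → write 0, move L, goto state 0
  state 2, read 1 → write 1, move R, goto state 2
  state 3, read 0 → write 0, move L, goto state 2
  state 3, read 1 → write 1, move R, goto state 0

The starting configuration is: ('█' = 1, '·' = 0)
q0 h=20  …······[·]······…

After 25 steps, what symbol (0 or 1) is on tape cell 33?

1

[0] q0 h=20  …······[·]······…
[1] q0 h=21  …·····█[·]······…
[2] q0 h=22  …····██[·]······…
[3] q0 h=23  …···███[·]······…
[4] q0 h=24  …··████[·]······…
[5] q0 h=25  …·█████[·]······…
[6] q0 h=26  …██████[·]······…
[7] q0 h=27  …██████[·]······…
[8] q0 h=28  …██████[·]······…
[9] q0 h=29  …██████[·]······…
[10] q0 h=30  …██████[·]······…
[11] q0 h=31  …██████[·]······…
[12] q0 h=32  …██████[·]······…
[13] q0 h=33  …██████[·]······…
[14] q0 h=34  …██████[·]······|
[15] q0 h=35  …██████[·]·····|
[16] q0 h=36  …██████[·]····|
[17] q0 h=37  …██████[·]···|
[18] q0 h=38  …██████[·]··|
[19] q0 h=39  …██████[·]·|
[20] q0 h=40  …██████[·]|
[21] q0 h=40  …██████[█]|
[22] q1 h=40  …██████[·]|
[23] q1 h=39  …██████[█]█|
[24] q2 h=40  …██████[█]|
[25] q2 h=40  …██████[█]|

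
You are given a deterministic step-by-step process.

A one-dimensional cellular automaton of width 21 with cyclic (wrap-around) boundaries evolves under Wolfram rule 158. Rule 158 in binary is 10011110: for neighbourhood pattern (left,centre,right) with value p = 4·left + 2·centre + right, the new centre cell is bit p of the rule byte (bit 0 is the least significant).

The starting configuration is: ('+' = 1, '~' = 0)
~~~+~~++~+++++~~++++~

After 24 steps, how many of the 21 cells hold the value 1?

step 0: ~~~+~~++~+++++~~++++~
step 1: ~~+++++~~++++~+++++~+
step 2: ++++++~+++++~~++++~~+
step 3: +++++~~++++~+++++~+++
step 4: ++++~+++++~~++++~~+++
step 5: +++~~++++~+++++~+++++
step 6: ++~+++++~~++++~~+++++
step 7: +~~++++~+++++~+++++++
step 8: ~+++++~~++++~~+++++++
step 9: ~++++~+++++~++++++++~
step 10: ++++~~++++~~+++++++~+
step 11: +++~+++++~++++++++~~+
step 12: ++~~++++~~+++++++~+++
step 13: +~+++++~++++++++~~+++
step 14: ~~++++~~+++++++~+++++
step 15: +++++~++++++++~~++++~
step 16: ++++~~+++++++~+++++~~
step 17: +++~++++++++~~++++~++
step 18: ++~~+++++++~+++++~~++
step 19: +~++++++++~~++++~++++
step 20: ~~+++++++~+++++~~++++
step 21: ++++++++~~++++~+++++~
step 22: +++++++~+++++~~++++~~
step 23: ++++++~~++++~+++++~++
step 24: +++++~+++++~~++++~~++

16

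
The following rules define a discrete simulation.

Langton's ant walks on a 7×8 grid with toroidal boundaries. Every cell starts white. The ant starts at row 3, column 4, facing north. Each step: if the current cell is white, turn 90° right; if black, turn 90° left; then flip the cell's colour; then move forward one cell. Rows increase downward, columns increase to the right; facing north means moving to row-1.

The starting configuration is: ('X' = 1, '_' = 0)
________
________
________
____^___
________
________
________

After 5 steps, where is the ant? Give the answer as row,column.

3,3

gen 0: ________
________
________
____^___
________
________
________
gen 1: ________
________
________
____X>__
________
________
________
gen 2: ________
________
________
____XX__
_____v__
________
________
gen 3: ________
________
________
____XX__
____<X__
________
________
gen 4: ________
________
________
____^X__
____XX__
________
________
gen 5: ________
________
________
___<_X__
____XX__
________
________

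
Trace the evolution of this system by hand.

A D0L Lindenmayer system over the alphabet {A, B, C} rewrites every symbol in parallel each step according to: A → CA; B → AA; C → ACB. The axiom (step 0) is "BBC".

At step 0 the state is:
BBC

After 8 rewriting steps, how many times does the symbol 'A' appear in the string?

1296

t=0: BBC
t=1: AAAAACB
t=2: CACACACACAACBAA
t=3: ACBCAACBCAACBCAACBCAACBCACAACBAACACA
t=4: CAACBAAACBCACAACBAAACBCACAACBAAACBCACAACBAAACBCACAACBAAACBCAACBCACAACBAACACAACBCAACBCA
t=5: ACBCACAACBAACACACAACBAAACBCAACBCACAACBAACACACAACBAAACBCAAC…BAAACBCAACBCACAACBAACACAACBCAACBCACAACBAAACBCACAACBAAACBCA  (len 202)
t=6: CAACBAAACBCAACBCACAACBAACACAACBCAACBCAACBCACAACBAACACACAAC…CAACBCACAACBAACACACAACBAAACBCAACBCACAACBAACACACAACBAAACBCA  (len 476)
t=7: ACBCACAACBAACACACAACBAAACBCACAACBAAACBCAACBCACAACBAACACAAC…CBCAACBCACAACBAACACAACBCAACBCAACBCACAACBAACACACAACBAAACBCA  (len 1124)
t=8: CAACBAAACBCAACBCACAACBAACACAACBCAACBCAACBCACAACBAACACACAAC…CBCAACBCACAACBAACACAACBCAACBCAACBCACAACBAACACACAACBAAACBCA  (len 2652)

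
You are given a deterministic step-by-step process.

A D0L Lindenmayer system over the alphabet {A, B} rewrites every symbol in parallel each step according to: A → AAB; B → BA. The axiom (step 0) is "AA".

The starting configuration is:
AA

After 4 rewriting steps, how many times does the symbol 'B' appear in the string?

step 0: AA
step 1: AABAAB
step 2: AABAABBAAABAABBA
step 3: AABAABBAAABAABBABAAABAABAABBAAABAABBABAAAB
step 4: AABAABBAAABAABBABAAABAABAABBAAABAABBABAAABBAAABAABAABBAAABAABBAAABAABBABAAABAABAABBAAABAABBABAAABBAAABAABAABBA

42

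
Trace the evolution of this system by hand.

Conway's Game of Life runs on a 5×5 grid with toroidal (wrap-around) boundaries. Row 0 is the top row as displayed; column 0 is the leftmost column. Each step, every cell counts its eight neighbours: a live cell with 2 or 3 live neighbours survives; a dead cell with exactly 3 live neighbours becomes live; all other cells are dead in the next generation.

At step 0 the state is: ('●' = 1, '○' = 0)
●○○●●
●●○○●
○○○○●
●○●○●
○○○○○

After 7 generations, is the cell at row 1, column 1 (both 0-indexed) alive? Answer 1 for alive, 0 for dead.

1

0) ●○○●●
●●○○●
○○○○●
●○●○●
○○○○○
1) ○●○●○
○●○○○
○○○○○
●○○●●
○●○○○
2) ●●○○○
○○●○○
●○○○●
●○○○●
○●○●○
3) ●●○○○
○○○○●
●●○●●
○●○●○
○●●○○
4) ●●●○○
○○●●○
○●○●○
○○○●○
○○○○○
5) ○●●●○
●○○●●
○○○●●
○○●○○
○●●○○
6) ○○○○○
●●○○○
●○●○○
○●●○○
○○○○○
7) ○○○○○
●●○○○
●○●○○
○●●○○
○○○○○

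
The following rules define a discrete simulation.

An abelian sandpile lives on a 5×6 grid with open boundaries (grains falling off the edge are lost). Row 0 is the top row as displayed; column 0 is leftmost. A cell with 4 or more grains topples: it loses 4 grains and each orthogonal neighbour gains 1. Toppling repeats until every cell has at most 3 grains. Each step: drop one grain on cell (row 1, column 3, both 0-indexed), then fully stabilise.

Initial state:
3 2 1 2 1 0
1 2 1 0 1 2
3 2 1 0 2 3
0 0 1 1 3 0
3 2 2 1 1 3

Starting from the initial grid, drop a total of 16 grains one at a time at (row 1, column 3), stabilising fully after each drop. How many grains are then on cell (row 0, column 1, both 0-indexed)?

3

t=0: 3 2 1 2 1 0
1 2 1 0 1 2
3 2 1 0 2 3
0 0 1 1 3 0
3 2 2 1 1 3
t=1: 3 2 1 2 1 0
1 2 1 1 1 2
3 2 1 0 2 3
0 0 1 1 3 0
3 2 2 1 1 3
t=2: 3 2 1 2 1 0
1 2 1 2 1 2
3 2 1 0 2 3
0 0 1 1 3 0
3 2 2 1 1 3
t=3: 3 2 1 2 1 0
1 2 1 3 1 2
3 2 1 0 2 3
0 0 1 1 3 0
3 2 2 1 1 3
t=4: 3 2 1 3 1 0
1 2 2 0 2 2
3 2 1 1 2 3
0 0 1 1 3 0
3 2 2 1 1 3
t=5: 3 2 1 3 1 0
1 2 2 1 2 2
3 2 1 1 2 3
0 0 1 1 3 0
3 2 2 1 1 3
t=6: 3 2 1 3 1 0
1 2 2 2 2 2
3 2 1 1 2 3
0 0 1 1 3 0
3 2 2 1 1 3
t=7: 3 2 1 3 1 0
1 2 2 3 2 2
3 2 1 1 2 3
0 0 1 1 3 0
3 2 2 1 1 3
t=8: 3 2 2 0 2 0
1 2 3 1 3 2
3 2 1 2 2 3
0 0 1 1 3 0
3 2 2 1 1 3
t=9: 3 2 2 0 2 0
1 2 3 2 3 2
3 2 1 2 2 3
0 0 1 1 3 0
3 2 2 1 1 3
t=10: 3 2 2 0 2 0
1 2 3 3 3 2
3 2 1 2 2 3
0 0 1 1 3 0
3 2 2 1 1 3
t=11: 3 2 3 1 3 0
1 3 0 2 0 3
3 2 2 3 3 3
0 0 1 1 3 0
3 2 2 1 1 3
t=12: 3 2 3 1 3 0
1 3 0 3 0 3
3 2 2 3 3 3
0 0 1 1 3 0
3 2 2 1 1 3
t=13: 3 2 3 2 3 1
1 3 1 1 3 0
3 2 3 1 2 1
0 0 1 3 0 2
3 2 2 1 2 3
t=14: 3 2 3 2 3 1
1 3 1 2 3 0
3 2 3 1 2 1
0 0 1 3 0 2
3 2 2 1 2 3
t=15: 3 2 3 2 3 1
1 3 1 3 3 0
3 2 3 1 2 1
0 0 1 3 0 2
3 2 2 1 2 3
t=16: 3 3 0 1 1 2
1 3 3 2 1 1
3 2 3 2 3 1
0 0 1 3 0 2
3 2 2 1 2 3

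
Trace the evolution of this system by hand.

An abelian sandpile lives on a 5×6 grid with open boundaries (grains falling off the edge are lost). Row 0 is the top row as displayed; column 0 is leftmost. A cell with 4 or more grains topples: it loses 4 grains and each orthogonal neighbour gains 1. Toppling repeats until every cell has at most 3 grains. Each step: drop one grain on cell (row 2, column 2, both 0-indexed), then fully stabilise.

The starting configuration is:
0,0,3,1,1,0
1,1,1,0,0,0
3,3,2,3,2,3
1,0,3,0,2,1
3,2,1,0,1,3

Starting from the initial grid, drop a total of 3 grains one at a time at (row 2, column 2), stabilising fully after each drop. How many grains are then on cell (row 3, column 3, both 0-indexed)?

k=0  0,0,3,1,1,0
1,1,1,0,0,0
3,3,2,3,2,3
1,0,3,0,2,1
3,2,1,0,1,3
k=1  0,0,3,1,1,0
1,1,1,0,0,0
3,3,3,3,2,3
1,0,3,0,2,1
3,2,1,0,1,3
k=2  0,0,3,1,1,0
2,2,2,1,0,0
0,1,3,0,3,3
2,2,0,2,2,1
3,2,2,0,1,3
k=3  0,0,3,1,1,0
2,2,3,1,0,0
0,2,0,1,3,3
2,2,1,2,2,1
3,2,2,0,1,3

2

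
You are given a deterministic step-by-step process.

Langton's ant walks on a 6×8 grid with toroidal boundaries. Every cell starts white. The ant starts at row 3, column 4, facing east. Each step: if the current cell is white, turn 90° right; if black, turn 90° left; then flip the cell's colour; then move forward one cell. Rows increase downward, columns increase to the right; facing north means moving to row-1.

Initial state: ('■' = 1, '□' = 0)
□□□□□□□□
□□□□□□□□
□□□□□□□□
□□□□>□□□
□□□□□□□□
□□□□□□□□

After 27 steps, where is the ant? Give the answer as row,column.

k=0  □□□□□□□□
□□□□□□□□
□□□□□□□□
□□□□>□□□
□□□□□□□□
□□□□□□□□
k=1  □□□□□□□□
□□□□□□□□
□□□□□□□□
□□□□■□□□
□□□□v□□□
□□□□□□□□
k=2  □□□□□□□□
□□□□□□□□
□□□□□□□□
□□□□■□□□
□□□<■□□□
□□□□□□□□
k=3  □□□□□□□□
□□□□□□□□
□□□□□□□□
□□□^■□□□
□□□■■□□□
□□□□□□□□
k=4  □□□□□□□□
□□□□□□□□
□□□□□□□□
□□□■>□□□
□□□■■□□□
□□□□□□□□
k=5  □□□□□□□□
□□□□□□□□
□□□□^□□□
□□□■□□□□
□□□■■□□□
□□□□□□□□
k=6  □□□□□□□□
□□□□□□□□
□□□□■>□□
□□□■□□□□
□□□■■□□□
□□□□□□□□
k=7  □□□□□□□□
□□□□□□□□
□□□□■■□□
□□□■□v□□
□□□■■□□□
□□□□□□□□
k=8  □□□□□□□□
□□□□□□□□
□□□□■■□□
□□□■<■□□
□□□■■□□□
□□□□□□□□
k=9  □□□□□□□□
□□□□□□□□
□□□□^■□□
□□□■■■□□
□□□■■□□□
□□□□□□□□
k=10  □□□□□□□□
□□□□□□□□
□□□<□■□□
□□□■■■□□
□□□■■□□□
□□□□□□□□
k=11  □□□□□□□□
□□□^□□□□
□□□■□■□□
□□□■■■□□
□□□■■□□□
□□□□□□□□
k=12  □□□□□□□□
□□□■>□□□
□□□■□■□□
□□□■■■□□
□□□■■□□□
□□□□□□□□
k=13  □□□□□□□□
□□□■■□□□
□□□■v■□□
□□□■■■□□
□□□■■□□□
□□□□□□□□
k=14  □□□□□□□□
□□□■■□□□
□□□<■■□□
□□□■■■□□
□□□■■□□□
□□□□□□□□
k=15  □□□□□□□□
□□□■■□□□
□□□□■■□□
□□□v■■□□
□□□■■□□□
□□□□□□□□
k=16  □□□□□□□□
□□□■■□□□
□□□□■■□□
□□□□>■□□
□□□■■□□□
□□□□□□□□
k=17  □□□□□□□□
□□□■■□□□
□□□□^■□□
□□□□□■□□
□□□■■□□□
□□□□□□□□
k=18  □□□□□□□□
□□□■■□□□
□□□<□■□□
□□□□□■□□
□□□■■□□□
□□□□□□□□
k=19  □□□□□□□□
□□□^■□□□
□□□■□■□□
□□□□□■□□
□□□■■□□□
□□□□□□□□
k=20  □□□□□□□□
□□<□■□□□
□□□■□■□□
□□□□□■□□
□□□■■□□□
□□□□□□□□
k=21  □□^□□□□□
□□■□■□□□
□□□■□■□□
□□□□□■□□
□□□■■□□□
□□□□□□□□
k=22  □□■>□□□□
□□■□■□□□
□□□■□■□□
□□□□□■□□
□□□■■□□□
□□□□□□□□
k=23  □□■■□□□□
□□■v■□□□
□□□■□■□□
□□□□□■□□
□□□■■□□□
□□□□□□□□
k=24  □□■■□□□□
□□<■■□□□
□□□■□■□□
□□□□□■□□
□□□■■□□□
□□□□□□□□
k=25  □□■■□□□□
□□□■■□□□
□□v■□■□□
□□□□□■□□
□□□■■□□□
□□□□□□□□
k=26  □□■■□□□□
□□□■■□□□
□<■■□■□□
□□□□□■□□
□□□■■□□□
□□□□□□□□
k=27  □□■■□□□□
□^□■■□□□
□■■■□■□□
□□□□□■□□
□□□■■□□□
□□□□□□□□

1,1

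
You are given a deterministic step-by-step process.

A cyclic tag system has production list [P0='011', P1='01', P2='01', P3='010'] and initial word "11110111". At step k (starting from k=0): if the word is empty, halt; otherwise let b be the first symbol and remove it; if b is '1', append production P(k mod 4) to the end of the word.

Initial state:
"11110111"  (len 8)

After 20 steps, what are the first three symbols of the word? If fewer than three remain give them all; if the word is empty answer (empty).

[0] "11110111"  (len 8)
[1] "1110111011"  (len 10)
[2] "11011101101"  (len 11)
[3] "101110110101"  (len 12)
[4] "01110110101010"  (len 14)
[5] "1110110101010"  (len 13)
[6] "11011010101001"  (len 14)
[7] "101101010100101"  (len 15)
[8] "01101010100101010"  (len 17)
[9] "1101010100101010"  (len 16)
[10] "10101010010101001"  (len 17)
[11] "010101001010100101"  (len 18)
[12] "10101001010100101"  (len 17)
[13] "0101001010100101011"  (len 19)
[14] "101001010100101011"  (len 18)
[15] "0100101010010101101"  (len 19)
[16] "100101010010101101"  (len 18)
[17] "00101010010101101011"  (len 20)
[18] "0101010010101101011"  (len 19)
[19] "101010010101101011"  (len 18)
[20] "01010010101101011010"  (len 20)

010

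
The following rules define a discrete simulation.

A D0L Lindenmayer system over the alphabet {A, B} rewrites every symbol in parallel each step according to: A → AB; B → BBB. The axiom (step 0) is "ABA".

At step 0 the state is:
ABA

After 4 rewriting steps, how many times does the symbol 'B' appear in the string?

gen 0: ABA
gen 1: ABBBBAB
gen 2: ABBBBBBBBBBBBBABBBB
gen 3: ABBBBBBBBBBBBBBBBBBBBBBBBBBBBBBBBBBBBBBBBABBBBBBBBBBBBB
gen 4: ABBBBBBBBBBBBBBBBBBBBBBBBBBBBBBBBBBBBBBBBBBBBBBBBBBBBBBBBB…BBBBBBBBBBBBBBBBBABBBBBBBBBBBBBBBBBBBBBBBBBBBBBBBBBBBBBBBB  (len 163)

161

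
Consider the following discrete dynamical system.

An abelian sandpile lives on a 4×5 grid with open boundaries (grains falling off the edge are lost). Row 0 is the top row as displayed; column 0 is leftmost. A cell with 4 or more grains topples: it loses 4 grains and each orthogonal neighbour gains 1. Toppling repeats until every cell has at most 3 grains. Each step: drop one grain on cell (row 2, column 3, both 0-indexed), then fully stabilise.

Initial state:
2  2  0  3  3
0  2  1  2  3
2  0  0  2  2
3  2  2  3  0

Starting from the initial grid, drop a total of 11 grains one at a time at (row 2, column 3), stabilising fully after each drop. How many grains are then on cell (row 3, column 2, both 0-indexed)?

step 0: 2  2  0  3  3
0  2  1  2  3
2  0  0  2  2
3  2  2  3  0
step 1: 2  2  0  3  3
0  2  1  2  3
2  0  0  3  2
3  2  2  3  0
step 2: 2  2  0  3  3
0  2  1  3  3
2  0  1  1  3
3  2  3  0  1
step 3: 2  2  0  3  3
0  2  1  3  3
2  0  1  2  3
3  2  3  0  1
step 4: 2  2  0  3  3
0  2  1  3  3
2  0  1  3  3
3  2  3  0  1
step 5: 2  2  1  1  1
0  2  2  2  2
2  0  2  2  1
3  2  3  1  2
step 6: 2  2  1  1  1
0  2  2  2  2
2  0  2  3  1
3  2  3  1  2
step 7: 2  2  1  1  1
0  2  2  3  2
2  0  3  0  2
3  2  3  2  2
step 8: 2  2  1  1  1
0  2  2  3  2
2  0  3  1  2
3  2  3  2  2
step 9: 2  2  1  1  1
0  2  2  3  2
2  0  3  2  2
3  2  3  2  2
step 10: 2  2  1  1  1
0  2  2  3  2
2  0  3  3  2
3  2  3  2  2
step 11: 2  2  2  2  1
0  3  0  1  3
2  1  2  3  3
3  3  1  0  3

1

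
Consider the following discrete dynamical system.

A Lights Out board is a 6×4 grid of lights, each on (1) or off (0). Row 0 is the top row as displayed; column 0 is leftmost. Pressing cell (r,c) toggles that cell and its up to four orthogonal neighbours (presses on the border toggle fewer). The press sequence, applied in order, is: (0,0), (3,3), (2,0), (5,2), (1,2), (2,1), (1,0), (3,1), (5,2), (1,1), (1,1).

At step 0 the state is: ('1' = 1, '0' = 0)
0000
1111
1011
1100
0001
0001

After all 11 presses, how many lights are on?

[0] 0000
1111
1011
1100
0001
0001
[1] 1100
0111
1011
1100
0001
0001
[2] 1100
0111
1010
1111
0000
0001
[3] 1100
1111
0110
0111
0000
0001
[4] 1100
1111
0110
0111
0010
0110
[5] 1110
1000
0100
0111
0010
0110
[6] 1110
1100
1010
0011
0010
0110
[7] 0110
0000
0010
0011
0010
0110
[8] 0110
0000
0110
1101
0110
0110
[9] 0110
0000
0110
1101
0100
0001
[10] 0010
1110
0010
1101
0100
0001
[11] 0110
0000
0110
1101
0100
0001

9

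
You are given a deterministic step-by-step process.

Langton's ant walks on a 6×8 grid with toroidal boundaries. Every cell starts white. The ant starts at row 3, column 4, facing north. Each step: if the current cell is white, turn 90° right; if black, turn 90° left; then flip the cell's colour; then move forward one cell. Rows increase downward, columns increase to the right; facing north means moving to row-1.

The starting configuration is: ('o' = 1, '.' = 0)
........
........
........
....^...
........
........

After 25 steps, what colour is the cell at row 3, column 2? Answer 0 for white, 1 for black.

gen 0: ........
........
........
....^...
........
........
gen 1: ........
........
........
....o>..
........
........
gen 2: ........
........
........
....oo..
.....v..
........
gen 3: ........
........
........
....oo..
....<o..
........
gen 4: ........
........
........
....^o..
....oo..
........
gen 5: ........
........
........
...<.o..
....oo..
........
gen 6: ........
........
...^....
...o.o..
....oo..
........
gen 7: ........
........
...o>...
...o.o..
....oo..
........
gen 8: ........
........
...oo...
...ovo..
....oo..
........
gen 9: ........
........
...oo...
...<oo..
....oo..
........
gen 10: ........
........
...oo...
....oo..
...voo..
........
gen 11: ........
........
...oo...
....oo..
..<ooo..
........
gen 12: ........
........
...oo...
..^.oo..
..oooo..
........
gen 13: ........
........
...oo...
..o>oo..
..oooo..
........
gen 14: ........
........
...oo...
..oooo..
..ovoo..
........
gen 15: ........
........
...oo...
..oooo..
..o.>o..
........
gen 16: ........
........
...oo...
..oo^o..
..o..o..
........
gen 17: ........
........
...oo...
..o<.o..
..o..o..
........
gen 18: ........
........
...oo...
..o..o..
..ov.o..
........
gen 19: ........
........
...oo...
..o..o..
..<o.o..
........
gen 20: ........
........
...oo...
..o..o..
...o.o..
..v.....
gen 21: ........
........
...oo...
..o..o..
...o.o..
.<o.....
gen 22: ........
........
...oo...
..o..o..
.^.o.o..
.oo.....
gen 23: ........
........
...oo...
..o..o..
.o>o.o..
.oo.....
gen 24: ........
........
...oo...
..o..o..
.ooo.o..
.ov.....
gen 25: ........
........
...oo...
..o..o..
.ooo.o..
.o.>....

1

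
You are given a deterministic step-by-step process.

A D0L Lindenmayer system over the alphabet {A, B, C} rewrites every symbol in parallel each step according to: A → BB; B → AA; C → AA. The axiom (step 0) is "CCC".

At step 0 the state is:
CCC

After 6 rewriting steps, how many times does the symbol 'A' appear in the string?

0

[0] CCC
[1] AAAAAA
[2] BBBBBBBBBBBB
[3] AAAAAAAAAAAAAAAAAAAAAAAA
[4] BBBBBBBBBBBBBBBBBBBBBBBBBBBBBBBBBBBBBBBBBBBBBBBB
[5] AAAAAAAAAAAAAAAAAAAAAAAAAAAAAAAAAAAAAAAAAAAAAAAAAAAAAAAAAAAAAAAAAAAAAAAAAAAAAAAAAAAAAAAAAAAAAAAA
[6] BBBBBBBBBBBBBBBBBBBBBBBBBBBBBBBBBBBBBBBBBBBBBBBBBBBBBBBBBB…BBBBBBBBBBBBBBBBBBBBBBBBBBBBBBBBBBBBBBBBBBBBBBBBBBBBBBBBBB  (len 192)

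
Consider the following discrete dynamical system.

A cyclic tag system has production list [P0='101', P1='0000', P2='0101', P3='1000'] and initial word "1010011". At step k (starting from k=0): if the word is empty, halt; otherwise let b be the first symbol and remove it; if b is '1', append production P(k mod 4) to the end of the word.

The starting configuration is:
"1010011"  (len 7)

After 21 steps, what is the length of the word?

step 0: "1010011"  (len 7)
step 1: "010011101"  (len 9)
step 2: "10011101"  (len 8)
step 3: "00111010101"  (len 11)
step 4: "0111010101"  (len 10)
step 5: "111010101"  (len 9)
step 6: "110101010000"  (len 12)
step 7: "101010100000101"  (len 15)
step 8: "010101000001011000"  (len 18)
step 9: "10101000001011000"  (len 17)
step 10: "01010000010110000000"  (len 20)
step 11: "1010000010110000000"  (len 19)
step 12: "0100000101100000001000"  (len 22)
step 13: "100000101100000001000"  (len 21)
step 14: "000001011000000010000000"  (len 24)
step 15: "00001011000000010000000"  (len 23)
step 16: "0001011000000010000000"  (len 22)
step 17: "001011000000010000000"  (len 21)
step 18: "01011000000010000000"  (len 20)
step 19: "1011000000010000000"  (len 19)
step 20: "0110000000100000001000"  (len 22)
step 21: "110000000100000001000"  (len 21)

21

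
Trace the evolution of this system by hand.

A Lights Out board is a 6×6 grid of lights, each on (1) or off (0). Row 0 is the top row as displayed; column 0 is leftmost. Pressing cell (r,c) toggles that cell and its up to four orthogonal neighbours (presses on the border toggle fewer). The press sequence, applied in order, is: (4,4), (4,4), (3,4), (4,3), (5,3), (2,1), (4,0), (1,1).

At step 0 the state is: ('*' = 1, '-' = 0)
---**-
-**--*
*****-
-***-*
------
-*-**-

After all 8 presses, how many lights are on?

19

gen 0: ---**-
-**--*
*****-
-***-*
------
-*-**-
gen 1: ---**-
-**--*
*****-
-*****
---***
-*-*--
gen 2: ---**-
-**--*
*****-
-***-*
------
-*-**-
gen 3: ---**-
-**--*
****--
-**-*-
----*-
-*-**-
gen 4: ---**-
-**--*
****--
-****-
--**--
-*--*-
gen 5: ---**-
-**--*
****--
-****-
--*---
-***--
gen 6: ---**-
--*--*
---*--
--***-
--*---
-***--
gen 7: ---**-
--*--*
---*--
*-***-
***---
****--
gen 8: -*-**-
**---*
-*-*--
*-***-
***---
****--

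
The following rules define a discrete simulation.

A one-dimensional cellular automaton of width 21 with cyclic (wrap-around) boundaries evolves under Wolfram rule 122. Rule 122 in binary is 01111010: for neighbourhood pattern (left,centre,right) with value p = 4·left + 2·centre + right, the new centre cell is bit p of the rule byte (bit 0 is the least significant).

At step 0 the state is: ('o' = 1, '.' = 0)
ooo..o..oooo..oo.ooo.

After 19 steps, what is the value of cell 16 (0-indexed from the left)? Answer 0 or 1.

[0] ooo..o..oooo..oo.ooo.
[1] o.ooo.ooo..ooooooo.oo
[2] ooo.ooo.oooo.....ooo.
[3] o.ooo.ooo..oo...oo.oo
[4] ooo.ooo.oooooo.ooooo.
[5] o.ooo.ooo....ooo...oo
[6] ooo.ooo.oo..oo.oo.oo.
[7] o.ooo.ooooooooooooooo
[8] ooo.ooo..............
[9] o.ooo.oo............o
[10] ooo.ooooo..........oo
[11] ..ooo...oo........oo.
[12] .oo.oo.oooo......oooo
[13] oooooooo..oo....oo..o
[14] .......oooooo..oooooo
[15] o.....oo....oooo....o
[16] oo...oooo..oo..oo..oo
[17] .oo.oo..oooooooooooo.
[18] ooooooooo..........oo
[19] ........oo........oo.

0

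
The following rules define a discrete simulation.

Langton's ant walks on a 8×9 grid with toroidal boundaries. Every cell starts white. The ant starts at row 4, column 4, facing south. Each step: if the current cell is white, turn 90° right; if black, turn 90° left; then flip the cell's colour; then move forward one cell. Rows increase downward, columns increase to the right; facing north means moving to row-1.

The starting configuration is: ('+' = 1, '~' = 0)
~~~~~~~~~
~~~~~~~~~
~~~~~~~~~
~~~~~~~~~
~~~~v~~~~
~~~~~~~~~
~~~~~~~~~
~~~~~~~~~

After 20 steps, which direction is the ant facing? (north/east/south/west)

north

[0] ~~~~~~~~~
~~~~~~~~~
~~~~~~~~~
~~~~~~~~~
~~~~v~~~~
~~~~~~~~~
~~~~~~~~~
~~~~~~~~~
[1] ~~~~~~~~~
~~~~~~~~~
~~~~~~~~~
~~~~~~~~~
~~~<+~~~~
~~~~~~~~~
~~~~~~~~~
~~~~~~~~~
[2] ~~~~~~~~~
~~~~~~~~~
~~~~~~~~~
~~~^~~~~~
~~~++~~~~
~~~~~~~~~
~~~~~~~~~
~~~~~~~~~
[3] ~~~~~~~~~
~~~~~~~~~
~~~~~~~~~
~~~+>~~~~
~~~++~~~~
~~~~~~~~~
~~~~~~~~~
~~~~~~~~~
[4] ~~~~~~~~~
~~~~~~~~~
~~~~~~~~~
~~~++~~~~
~~~+v~~~~
~~~~~~~~~
~~~~~~~~~
~~~~~~~~~
[5] ~~~~~~~~~
~~~~~~~~~
~~~~~~~~~
~~~++~~~~
~~~+~>~~~
~~~~~~~~~
~~~~~~~~~
~~~~~~~~~
[6] ~~~~~~~~~
~~~~~~~~~
~~~~~~~~~
~~~++~~~~
~~~+~+~~~
~~~~~v~~~
~~~~~~~~~
~~~~~~~~~
[7] ~~~~~~~~~
~~~~~~~~~
~~~~~~~~~
~~~++~~~~
~~~+~+~~~
~~~~<+~~~
~~~~~~~~~
~~~~~~~~~
[8] ~~~~~~~~~
~~~~~~~~~
~~~~~~~~~
~~~++~~~~
~~~+^+~~~
~~~~++~~~
~~~~~~~~~
~~~~~~~~~
[9] ~~~~~~~~~
~~~~~~~~~
~~~~~~~~~
~~~++~~~~
~~~++>~~~
~~~~++~~~
~~~~~~~~~
~~~~~~~~~
[10] ~~~~~~~~~
~~~~~~~~~
~~~~~~~~~
~~~++^~~~
~~~++~~~~
~~~~++~~~
~~~~~~~~~
~~~~~~~~~
[11] ~~~~~~~~~
~~~~~~~~~
~~~~~~~~~
~~~+++>~~
~~~++~~~~
~~~~++~~~
~~~~~~~~~
~~~~~~~~~
[12] ~~~~~~~~~
~~~~~~~~~
~~~~~~~~~
~~~++++~~
~~~++~v~~
~~~~++~~~
~~~~~~~~~
~~~~~~~~~
[13] ~~~~~~~~~
~~~~~~~~~
~~~~~~~~~
~~~++++~~
~~~++<+~~
~~~~++~~~
~~~~~~~~~
~~~~~~~~~
[14] ~~~~~~~~~
~~~~~~~~~
~~~~~~~~~
~~~++^+~~
~~~++++~~
~~~~++~~~
~~~~~~~~~
~~~~~~~~~
[15] ~~~~~~~~~
~~~~~~~~~
~~~~~~~~~
~~~+<~+~~
~~~++++~~
~~~~++~~~
~~~~~~~~~
~~~~~~~~~
[16] ~~~~~~~~~
~~~~~~~~~
~~~~~~~~~
~~~+~~+~~
~~~+v++~~
~~~~++~~~
~~~~~~~~~
~~~~~~~~~
[17] ~~~~~~~~~
~~~~~~~~~
~~~~~~~~~
~~~+~~+~~
~~~+~>+~~
~~~~++~~~
~~~~~~~~~
~~~~~~~~~
[18] ~~~~~~~~~
~~~~~~~~~
~~~~~~~~~
~~~+~^+~~
~~~+~~+~~
~~~~++~~~
~~~~~~~~~
~~~~~~~~~
[19] ~~~~~~~~~
~~~~~~~~~
~~~~~~~~~
~~~+~+>~~
~~~+~~+~~
~~~~++~~~
~~~~~~~~~
~~~~~~~~~
[20] ~~~~~~~~~
~~~~~~~~~
~~~~~~^~~
~~~+~+~~~
~~~+~~+~~
~~~~++~~~
~~~~~~~~~
~~~~~~~~~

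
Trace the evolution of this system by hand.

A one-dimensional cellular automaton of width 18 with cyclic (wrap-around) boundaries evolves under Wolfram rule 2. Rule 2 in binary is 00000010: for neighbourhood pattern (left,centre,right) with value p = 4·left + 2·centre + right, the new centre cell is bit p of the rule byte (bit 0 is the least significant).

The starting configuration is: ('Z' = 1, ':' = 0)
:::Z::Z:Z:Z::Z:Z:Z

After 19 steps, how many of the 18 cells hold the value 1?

0) :::Z::Z:Z:Z::Z:Z:Z
1) ::Z::Z::::::Z:::::
2) :Z::Z::::::Z::::::
3) Z::Z::::::Z:::::::
4) ::Z::::::Z:::::::Z
5) :Z::::::Z:::::::Z:
6) Z::::::Z:::::::Z::
7) ::::::Z:::::::Z::Z
8) :::::Z:::::::Z::Z:
9) ::::Z:::::::Z::Z::
10) :::Z:::::::Z::Z:::
11) ::Z:::::::Z::Z::::
12) :Z:::::::Z::Z:::::
13) Z:::::::Z::Z::::::
14) :::::::Z::Z::::::Z
15) ::::::Z::Z::::::Z:
16) :::::Z::Z::::::Z::
17) ::::Z::Z::::::Z:::
18) :::Z::Z::::::Z::::
19) ::Z::Z::::::Z:::::

3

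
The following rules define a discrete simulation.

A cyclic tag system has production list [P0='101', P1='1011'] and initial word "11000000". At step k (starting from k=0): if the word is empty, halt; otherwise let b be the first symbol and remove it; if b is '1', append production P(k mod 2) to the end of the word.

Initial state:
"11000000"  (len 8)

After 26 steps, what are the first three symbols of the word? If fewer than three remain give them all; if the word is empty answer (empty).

011

gen 0: "11000000"  (len 8)
gen 1: "1000000101"  (len 10)
gen 2: "0000001011011"  (len 13)
gen 3: "000001011011"  (len 12)
gen 4: "00001011011"  (len 11)
gen 5: "0001011011"  (len 10)
gen 6: "001011011"  (len 9)
gen 7: "01011011"  (len 8)
gen 8: "1011011"  (len 7)
gen 9: "011011101"  (len 9)
gen 10: "11011101"  (len 8)
gen 11: "1011101101"  (len 10)
gen 12: "0111011011011"  (len 13)
gen 13: "111011011011"  (len 12)
gen 14: "110110110111011"  (len 15)
gen 15: "10110110111011101"  (len 17)
gen 16: "01101101110111011011"  (len 20)
gen 17: "1101101110111011011"  (len 19)
gen 18: "1011011101110110111011"  (len 22)
gen 19: "011011101110110111011101"  (len 24)
gen 20: "11011101110110111011101"  (len 23)
gen 21: "1011101110110111011101101"  (len 25)
gen 22: "0111011101101110111011011011"  (len 28)
gen 23: "111011101101110111011011011"  (len 27)
gen 24: "110111011011101110110110111011"  (len 30)
gen 25: "10111011011101110110110111011101"  (len 32)
gen 26: "01110110111011101101101110111011011"  (len 35)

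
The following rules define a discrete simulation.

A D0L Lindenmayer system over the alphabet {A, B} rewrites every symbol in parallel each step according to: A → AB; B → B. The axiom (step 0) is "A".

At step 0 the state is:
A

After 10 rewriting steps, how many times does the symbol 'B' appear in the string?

10

step 0: A
step 1: AB
step 2: ABB
step 3: ABBB
step 4: ABBBB
step 5: ABBBBB
step 6: ABBBBBB
step 7: ABBBBBBB
step 8: ABBBBBBBB
step 9: ABBBBBBBBB
step 10: ABBBBBBBBBB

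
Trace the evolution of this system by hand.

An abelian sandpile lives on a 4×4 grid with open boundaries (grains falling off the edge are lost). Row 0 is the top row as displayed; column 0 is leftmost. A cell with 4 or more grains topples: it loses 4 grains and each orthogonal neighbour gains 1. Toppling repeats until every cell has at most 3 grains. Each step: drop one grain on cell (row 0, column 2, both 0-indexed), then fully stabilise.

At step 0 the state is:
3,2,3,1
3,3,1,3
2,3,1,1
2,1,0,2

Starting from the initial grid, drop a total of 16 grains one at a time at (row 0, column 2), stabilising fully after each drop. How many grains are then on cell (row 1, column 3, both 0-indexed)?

step 0: 3,2,3,1
3,3,1,3
2,3,1,1
2,1,0,2
step 1: 3,3,0,2
3,3,2,3
2,3,1,1
2,1,0,2
step 2: 3,3,1,2
3,3,2,3
2,3,1,1
2,1,0,2
step 3: 3,3,2,2
3,3,2,3
2,3,1,1
2,1,0,2
step 4: 3,3,3,2
3,3,2,3
2,3,1,1
2,1,0,2
step 5: 1,2,3,0
2,3,1,1
0,1,3,2
3,2,0,2
step 6: 1,3,0,1
2,3,2,1
0,1,3,2
3,2,0,2
step 7: 1,3,1,1
2,3,2,1
0,1,3,2
3,2,0,2
step 8: 1,3,2,1
2,3,2,1
0,1,3,2
3,2,0,2
step 9: 1,3,3,1
2,3,2,1
0,1,3,2
3,2,0,2
step 10: 2,1,2,2
3,1,1,2
0,3,0,3
3,2,1,2
step 11: 2,1,3,2
3,1,1,2
0,3,0,3
3,2,1,2
step 12: 2,2,0,3
3,1,2,2
0,3,0,3
3,2,1,2
step 13: 2,2,1,3
3,1,2,2
0,3,0,3
3,2,1,2
step 14: 2,2,2,3
3,1,2,2
0,3,0,3
3,2,1,2
step 15: 2,2,3,3
3,1,2,2
0,3,0,3
3,2,1,2
step 16: 2,3,1,0
3,1,3,3
0,3,0,3
3,2,1,2

3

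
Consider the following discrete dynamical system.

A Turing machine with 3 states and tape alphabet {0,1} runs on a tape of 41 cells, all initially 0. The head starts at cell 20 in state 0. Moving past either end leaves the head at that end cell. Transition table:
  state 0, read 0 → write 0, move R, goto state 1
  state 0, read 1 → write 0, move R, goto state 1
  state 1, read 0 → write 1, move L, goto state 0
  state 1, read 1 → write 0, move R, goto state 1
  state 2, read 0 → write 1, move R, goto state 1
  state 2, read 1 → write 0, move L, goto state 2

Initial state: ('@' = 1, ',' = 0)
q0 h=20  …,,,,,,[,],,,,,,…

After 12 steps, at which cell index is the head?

24

step 0: q0 h=20  …,,,,,,[,],,,,,,…
step 1: q1 h=21  …,,,,,,[,],,,,,,…
step 2: q0 h=20  …,,,,,,[,]@,,,,,…
step 3: q1 h=21  …,,,,,,[@],,,,,,…
step 4: q1 h=22  …,,,,,,[,],,,,,,…
step 5: q0 h=21  …,,,,,,[,]@,,,,,…
step 6: q1 h=22  …,,,,,,[@],,,,,,…
step 7: q1 h=23  …,,,,,,[,],,,,,,…
step 8: q0 h=22  …,,,,,,[,]@,,,,,…
step 9: q1 h=23  …,,,,,,[@],,,,,,…
step 10: q1 h=24  …,,,,,,[,],,,,,,…
step 11: q0 h=23  …,,,,,,[,]@,,,,,…
step 12: q1 h=24  …,,,,,,[@],,,,,,…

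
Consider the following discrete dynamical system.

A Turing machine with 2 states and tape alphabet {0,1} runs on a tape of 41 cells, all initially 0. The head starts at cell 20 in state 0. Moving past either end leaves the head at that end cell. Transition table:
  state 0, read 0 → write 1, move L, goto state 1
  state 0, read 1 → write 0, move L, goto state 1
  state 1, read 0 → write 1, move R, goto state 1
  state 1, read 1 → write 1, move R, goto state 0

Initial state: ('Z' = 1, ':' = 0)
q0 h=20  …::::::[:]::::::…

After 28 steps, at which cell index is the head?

20

k=0  q0 h=20  …::::::[:]::::::…
k=1  q1 h=19  …::::::[:]Z:::::…
k=2  q1 h=20  …:::::Z[Z]::::::…
k=3  q0 h=21  …::::ZZ[:]::::::…
k=4  q1 h=20  …:::::Z[Z]Z:::::…
k=5  q0 h=21  …::::ZZ[Z]::::::…
k=6  q1 h=20  …:::::Z[Z]::::::…
k=7  q0 h=21  …::::ZZ[:]::::::…
k=8  q1 h=20  …:::::Z[Z]Z:::::…
k=9  q0 h=21  …::::ZZ[Z]::::::…
k=10  q1 h=20  …:::::Z[Z]::::::…
k=11  q0 h=21  …::::ZZ[:]::::::…
k=12  q1 h=20  …:::::Z[Z]Z:::::…
k=13  q0 h=21  …::::ZZ[Z]::::::…
k=14  q1 h=20  …:::::Z[Z]::::::…
k=15  q0 h=21  …::::ZZ[:]::::::…
k=16  q1 h=20  …:::::Z[Z]Z:::::…
k=17  q0 h=21  …::::ZZ[Z]::::::…
k=18  q1 h=20  …:::::Z[Z]::::::…
k=19  q0 h=21  …::::ZZ[:]::::::…
k=20  q1 h=20  …:::::Z[Z]Z:::::…
k=21  q0 h=21  …::::ZZ[Z]::::::…
k=22  q1 h=20  …:::::Z[Z]::::::…
k=23  q0 h=21  …::::ZZ[:]::::::…
k=24  q1 h=20  …:::::Z[Z]Z:::::…
k=25  q0 h=21  …::::ZZ[Z]::::::…
k=26  q1 h=20  …:::::Z[Z]::::::…
k=27  q0 h=21  …::::ZZ[:]::::::…
k=28  q1 h=20  …:::::Z[Z]Z:::::…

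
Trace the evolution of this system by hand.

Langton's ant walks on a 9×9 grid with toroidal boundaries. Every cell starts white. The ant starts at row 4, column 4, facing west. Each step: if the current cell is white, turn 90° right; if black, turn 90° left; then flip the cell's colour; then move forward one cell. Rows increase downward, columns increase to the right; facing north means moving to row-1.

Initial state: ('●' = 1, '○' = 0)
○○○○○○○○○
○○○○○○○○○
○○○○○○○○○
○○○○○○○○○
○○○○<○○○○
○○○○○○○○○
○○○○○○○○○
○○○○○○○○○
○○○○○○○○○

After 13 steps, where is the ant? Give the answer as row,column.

5,4

gen 0: ○○○○○○○○○
○○○○○○○○○
○○○○○○○○○
○○○○○○○○○
○○○○<○○○○
○○○○○○○○○
○○○○○○○○○
○○○○○○○○○
○○○○○○○○○
gen 1: ○○○○○○○○○
○○○○○○○○○
○○○○○○○○○
○○○○^○○○○
○○○○●○○○○
○○○○○○○○○
○○○○○○○○○
○○○○○○○○○
○○○○○○○○○
gen 2: ○○○○○○○○○
○○○○○○○○○
○○○○○○○○○
○○○○●>○○○
○○○○●○○○○
○○○○○○○○○
○○○○○○○○○
○○○○○○○○○
○○○○○○○○○
gen 3: ○○○○○○○○○
○○○○○○○○○
○○○○○○○○○
○○○○●●○○○
○○○○●v○○○
○○○○○○○○○
○○○○○○○○○
○○○○○○○○○
○○○○○○○○○
gen 4: ○○○○○○○○○
○○○○○○○○○
○○○○○○○○○
○○○○●●○○○
○○○○<●○○○
○○○○○○○○○
○○○○○○○○○
○○○○○○○○○
○○○○○○○○○
gen 5: ○○○○○○○○○
○○○○○○○○○
○○○○○○○○○
○○○○●●○○○
○○○○○●○○○
○○○○v○○○○
○○○○○○○○○
○○○○○○○○○
○○○○○○○○○
gen 6: ○○○○○○○○○
○○○○○○○○○
○○○○○○○○○
○○○○●●○○○
○○○○○●○○○
○○○<●○○○○
○○○○○○○○○
○○○○○○○○○
○○○○○○○○○
gen 7: ○○○○○○○○○
○○○○○○○○○
○○○○○○○○○
○○○○●●○○○
○○○^○●○○○
○○○●●○○○○
○○○○○○○○○
○○○○○○○○○
○○○○○○○○○
gen 8: ○○○○○○○○○
○○○○○○○○○
○○○○○○○○○
○○○○●●○○○
○○○●>●○○○
○○○●●○○○○
○○○○○○○○○
○○○○○○○○○
○○○○○○○○○
gen 9: ○○○○○○○○○
○○○○○○○○○
○○○○○○○○○
○○○○●●○○○
○○○●●●○○○
○○○●v○○○○
○○○○○○○○○
○○○○○○○○○
○○○○○○○○○
gen 10: ○○○○○○○○○
○○○○○○○○○
○○○○○○○○○
○○○○●●○○○
○○○●●●○○○
○○○●○>○○○
○○○○○○○○○
○○○○○○○○○
○○○○○○○○○
gen 11: ○○○○○○○○○
○○○○○○○○○
○○○○○○○○○
○○○○●●○○○
○○○●●●○○○
○○○●○●○○○
○○○○○v○○○
○○○○○○○○○
○○○○○○○○○
gen 12: ○○○○○○○○○
○○○○○○○○○
○○○○○○○○○
○○○○●●○○○
○○○●●●○○○
○○○●○●○○○
○○○○<●○○○
○○○○○○○○○
○○○○○○○○○
gen 13: ○○○○○○○○○
○○○○○○○○○
○○○○○○○○○
○○○○●●○○○
○○○●●●○○○
○○○●^●○○○
○○○○●●○○○
○○○○○○○○○
○○○○○○○○○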